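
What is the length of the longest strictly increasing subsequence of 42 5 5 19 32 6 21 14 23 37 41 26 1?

One longest increasing subsequence is 5, 19, 21, 23, 37, 41 (positions 2,4,7,9,10,11), of length 6; no longer one exists.

6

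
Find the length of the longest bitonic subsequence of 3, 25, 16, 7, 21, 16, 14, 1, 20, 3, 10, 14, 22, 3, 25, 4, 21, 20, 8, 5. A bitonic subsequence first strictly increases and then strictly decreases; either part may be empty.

Let inc[i] be the LIS ending at i and dec[i] the longest strictly decreasing subsequence starting at i. inc = [1, 2, 2, 2, 3, 3, 3, 1, 4, 2, 3, 4, 5, 2, 6, 3, 5, 5, 4, 4], dec = [2, 7, 5, 2, 6, 5, 4, 1, 4, 1, 3, 3, 5, 1, 5, 1, 4, 3, 2, 1].
max_i inc[i]+dec[i]−1 = 10, with one witness 3, 7, 16, 20, 22, 25, 21, 20, 8, 5.

10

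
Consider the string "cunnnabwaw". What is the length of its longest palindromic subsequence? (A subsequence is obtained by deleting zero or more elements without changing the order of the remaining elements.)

3

One longest palindromic subsequence is waw (positions 8,9,10); it reads the same forward and backward, and the interval DP gives dp[1][10] = 3.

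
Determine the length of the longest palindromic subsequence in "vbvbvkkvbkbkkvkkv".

Using dp[i][j] = 2 + dp[i+1][j−1] if the ends match, else max(dp[i+1][j], dp[i][j−1]):
dp[1][17] = 11. A witness is vkkvkkkvkkv at positions 1,6,7,8,10,12,13,14,15,16,17.

11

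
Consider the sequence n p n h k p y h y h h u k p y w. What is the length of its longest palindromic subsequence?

7

One longest palindromic subsequence is pkhhhkp (positions 2,5,8,10,11,13,14); it reads the same forward and backward, and the interval DP gives dp[1][16] = 7.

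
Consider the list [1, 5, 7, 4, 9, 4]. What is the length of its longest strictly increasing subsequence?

4

Scanning left to right, the best length ending at each element is: 1→1, 5→2, 7→3, 4→2, 9→4, 4→2.
So the longest increasing subsequence has length 4, e.g. 1, 5, 7, 9.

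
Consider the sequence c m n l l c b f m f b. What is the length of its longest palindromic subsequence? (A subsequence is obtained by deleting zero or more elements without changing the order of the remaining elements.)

5

Using dp[i][j] = 2 + dp[i+1][j−1] if the ends match, else max(dp[i+1][j], dp[i][j−1]):
dp[1][11] = 5. A witness is bfmfb at positions 7,8,9,10,11.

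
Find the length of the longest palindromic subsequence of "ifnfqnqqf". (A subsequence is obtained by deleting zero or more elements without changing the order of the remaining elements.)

One longest palindromic subsequence is fqqqf (positions 2,5,7,8,9); it reads the same forward and backward, and the interval DP gives dp[1][9] = 5.

5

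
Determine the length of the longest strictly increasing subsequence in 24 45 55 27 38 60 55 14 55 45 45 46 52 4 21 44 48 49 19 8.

One longest increasing subsequence is 24, 27, 38, 45, 46, 48, 49 (positions 1,4,5,10,12,17,18), of length 7; no longer one exists.

7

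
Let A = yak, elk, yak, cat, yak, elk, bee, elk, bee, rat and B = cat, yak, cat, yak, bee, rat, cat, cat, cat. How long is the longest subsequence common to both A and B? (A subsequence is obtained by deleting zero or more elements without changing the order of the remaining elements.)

A longest common subsequence is yak, cat, yak, bee, rat (length 5); the LCS DP confirms no longer common subsequence exists.

5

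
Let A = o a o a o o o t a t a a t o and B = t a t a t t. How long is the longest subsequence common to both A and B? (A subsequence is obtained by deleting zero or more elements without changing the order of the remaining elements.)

Backtracking the LCS table gives one alignment: a (A4,B2) → t (A8,B3) → a (A9,B4) → t (A10,B5) → t (A13,B6).
So the longest common subsequence has length 5.

5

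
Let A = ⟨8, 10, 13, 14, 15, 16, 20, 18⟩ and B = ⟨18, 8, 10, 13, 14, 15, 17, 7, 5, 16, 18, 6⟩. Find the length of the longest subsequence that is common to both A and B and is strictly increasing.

7

For each value that appears in both, track the longest common increasing run ending there.
The best achievable length is 7; one witness is 8, 10, 13, 14, 15, 16, 18 (A-positions 1,2,3,4,5,6,8, B-positions 2,3,4,5,6,10,11).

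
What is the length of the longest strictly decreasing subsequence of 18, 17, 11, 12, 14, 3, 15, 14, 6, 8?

5

Let dp[i] be the longest decreasing subsequence ending at position i. Then dp = [1, 2, 3, 3, 3, 4, 3, 4, 5, 5].
The maximum is 5; one witness is 18, 17, 15, 14, 6 at positions 1,2,7,8,9.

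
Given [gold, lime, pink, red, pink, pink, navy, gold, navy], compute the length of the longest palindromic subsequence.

Using dp[i][j] = 2 + dp[i+1][j−1] if the ends match, else max(dp[i+1][j], dp[i][j−1]):
dp[1][9] = 5. A witness is gold pink pink pink gold at positions 1,3,5,6,8.

5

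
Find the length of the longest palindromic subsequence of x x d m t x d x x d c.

One longest palindromic subsequence is xxdxdxx (positions 1,2,3,6,7,8,9); it reads the same forward and backward, and the interval DP gives dp[1][11] = 7.

7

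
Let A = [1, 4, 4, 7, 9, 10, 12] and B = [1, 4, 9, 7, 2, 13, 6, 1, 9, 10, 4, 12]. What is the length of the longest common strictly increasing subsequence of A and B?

6

For each value that appears in both, track the longest common increasing run ending there.
The best achievable length is 6; one witness is 1, 4, 7, 9, 10, 12 (A-positions 1,2,4,5,6,7, B-positions 1,2,4,9,10,12).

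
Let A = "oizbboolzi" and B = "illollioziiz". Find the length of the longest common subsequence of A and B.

Backtracking the LCS table gives one alignment: o (A1,B4) → i (A2,B7) → o (A7,B8) → z (A9,B9) → i (A10,B11).
So the longest common subsequence has length 5.

5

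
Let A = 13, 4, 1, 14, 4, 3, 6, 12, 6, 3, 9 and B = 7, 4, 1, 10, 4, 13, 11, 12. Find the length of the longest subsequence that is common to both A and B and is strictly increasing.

For each value that appears in both, track the longest common increasing run ending there.
The best achievable length is 3; one witness is 1, 4, 12 (A-positions 3,5,8, B-positions 3,5,8).

3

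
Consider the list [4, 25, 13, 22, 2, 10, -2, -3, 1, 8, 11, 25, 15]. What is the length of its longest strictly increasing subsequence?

5

One longest increasing subsequence is -2, 1, 8, 11, 25 (positions 7,9,10,11,12), of length 5; no longer one exists.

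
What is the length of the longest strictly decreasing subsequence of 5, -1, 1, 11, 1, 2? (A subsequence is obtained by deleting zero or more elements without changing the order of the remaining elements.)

2

One longest decreasing subsequence is 5, -1 (positions 1,2), of length 2; no longer one exists.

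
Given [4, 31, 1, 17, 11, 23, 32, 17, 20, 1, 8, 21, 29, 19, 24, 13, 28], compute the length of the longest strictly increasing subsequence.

7

Scanning left to right, the best length ending at each element is: 4→1, 31→2, 1→1, 17→2, 11→2, 23→3, 32→4, 17→3, 20→4, 1→1, 8→2, 21→5, 29→6, 19→4, 24→6, 13→3, 28→7.
So the longest increasing subsequence has length 7, e.g. 4, 11, 17, 20, 21, 24, 28.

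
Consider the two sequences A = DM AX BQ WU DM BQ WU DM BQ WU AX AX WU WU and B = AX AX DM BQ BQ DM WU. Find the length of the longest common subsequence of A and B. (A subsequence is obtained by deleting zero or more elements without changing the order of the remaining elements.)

5

A longest common subsequence is DM, BQ, BQ, DM, WU (length 5); the LCS DP confirms no longer common subsequence exists.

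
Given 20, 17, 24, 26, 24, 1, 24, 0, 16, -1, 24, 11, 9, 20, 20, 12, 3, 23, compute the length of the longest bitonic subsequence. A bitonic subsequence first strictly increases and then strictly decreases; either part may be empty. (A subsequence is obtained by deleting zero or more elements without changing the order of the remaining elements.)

8

One longest bitonic subsequence is 20, 24, 26, 24, 16, 11, 9, 3 (positions 1,3,4,7,9,12,13,17): it rises to 26 then falls. Length 8 is optimal.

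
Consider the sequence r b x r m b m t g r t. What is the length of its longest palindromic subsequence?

One longest palindromic subsequence is rmbmr (positions 4,5,6,7,10); it reads the same forward and backward, and the interval DP gives dp[1][11] = 5.

5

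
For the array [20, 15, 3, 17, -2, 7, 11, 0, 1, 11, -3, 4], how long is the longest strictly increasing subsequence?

4

Let dp[i] be the longest increasing subsequence ending at position i. Then dp = [1, 1, 1, 2, 1, 2, 3, 2, 3, 4, 1, 4].
The maximum is 4; one witness is -2, 0, 1, 11 at positions 5,8,9,10.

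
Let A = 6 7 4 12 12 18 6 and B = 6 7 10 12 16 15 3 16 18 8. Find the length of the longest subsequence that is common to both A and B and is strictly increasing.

For each value that appears in both, track the longest common increasing run ending there.
The best achievable length is 4; one witness is 6, 7, 12, 18 (A-positions 1,2,4,6, B-positions 1,2,4,9).

4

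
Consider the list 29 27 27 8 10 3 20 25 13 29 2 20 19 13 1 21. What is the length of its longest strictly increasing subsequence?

Let dp[i] be the longest increasing subsequence ending at position i. Then dp = [1, 1, 1, 1, 2, 1, 3, 4, 3, 5, 1, 4, 4, 3, 1, 5].
The maximum is 5; one witness is 8, 10, 20, 25, 29 at positions 4,5,7,8,10.

5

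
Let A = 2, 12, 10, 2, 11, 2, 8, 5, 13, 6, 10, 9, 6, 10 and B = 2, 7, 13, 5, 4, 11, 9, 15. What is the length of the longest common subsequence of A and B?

Backtracking the LCS table gives one alignment: 2 (A1,B1) → 11 (A5,B6) → 9 (A12,B7).
So the longest common subsequence has length 3.

3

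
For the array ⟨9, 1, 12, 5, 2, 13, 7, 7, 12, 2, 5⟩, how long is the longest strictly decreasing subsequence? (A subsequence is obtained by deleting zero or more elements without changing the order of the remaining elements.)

One longest decreasing subsequence is 9, 5, 2 (positions 1,4,5), of length 3; no longer one exists.

3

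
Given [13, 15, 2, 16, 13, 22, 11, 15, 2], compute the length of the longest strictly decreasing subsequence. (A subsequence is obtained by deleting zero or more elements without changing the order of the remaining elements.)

Let dp[i] be the longest decreasing subsequence ending at position i. Then dp = [1, 1, 2, 1, 2, 1, 3, 2, 4].
The maximum is 4; one witness is 15, 13, 11, 2 at positions 2,5,7,9.

4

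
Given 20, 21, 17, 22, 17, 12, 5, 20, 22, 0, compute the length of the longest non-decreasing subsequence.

4

Scanning left to right, the best length ending at each element is: 20→1, 21→2, 17→1, 22→3, 17→2, 12→1, 5→1, 20→3, 22→4, 0→1.
So the longest non-decreasing subsequence has length 4, e.g. 20, 21, 22, 22.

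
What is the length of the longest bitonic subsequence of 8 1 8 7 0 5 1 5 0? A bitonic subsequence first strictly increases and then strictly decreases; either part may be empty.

6

Let inc[i] be the LIS ending at i and dec[i] the longest strictly decreasing subsequence starting at i. inc = [1, 1, 2, 2, 1, 2, 2, 3, 1], dec = [5, 2, 5, 4, 1, 3, 2, 2, 1].
max_i inc[i]+dec[i]−1 = 6, with one witness 1, 8, 7, 5, 1, 0.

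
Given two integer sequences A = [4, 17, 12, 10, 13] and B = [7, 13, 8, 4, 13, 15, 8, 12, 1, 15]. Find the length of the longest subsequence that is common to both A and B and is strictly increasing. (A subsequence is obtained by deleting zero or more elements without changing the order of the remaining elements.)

A longest common strictly increasing subsequence is 4, 13 (length 2); it appears in order in both A and B, and no longer such subsequence exists.

2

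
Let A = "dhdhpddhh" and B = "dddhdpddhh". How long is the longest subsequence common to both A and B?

8

A longest common subsequence is dhdpddhh (length 8); the LCS DP confirms no longer common subsequence exists.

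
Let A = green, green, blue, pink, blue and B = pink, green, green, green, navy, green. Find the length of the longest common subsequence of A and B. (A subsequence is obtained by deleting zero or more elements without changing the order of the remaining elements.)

2

A longest common subsequence is green, green (length 2); the LCS DP confirms no longer common subsequence exists.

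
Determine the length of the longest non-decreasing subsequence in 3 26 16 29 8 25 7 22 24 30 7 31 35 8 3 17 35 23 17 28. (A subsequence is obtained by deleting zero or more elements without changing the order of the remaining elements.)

One longest non-decreasing subsequence is 3, 16, 22, 24, 30, 31, 35, 35 (positions 1,3,8,9,10,12,13,17), of length 8; no longer one exists.

8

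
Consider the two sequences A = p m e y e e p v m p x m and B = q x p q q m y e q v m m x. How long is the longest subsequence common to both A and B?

7

A longest common subsequence is pmyevmx (length 7); the LCS DP confirms no longer common subsequence exists.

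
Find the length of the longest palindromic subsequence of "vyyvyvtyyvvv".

One longest palindromic subsequence is vyyvyvyyv (positions 1,2,3,4,5,6,8,9,12); it reads the same forward and backward, and the interval DP gives dp[1][12] = 9.

9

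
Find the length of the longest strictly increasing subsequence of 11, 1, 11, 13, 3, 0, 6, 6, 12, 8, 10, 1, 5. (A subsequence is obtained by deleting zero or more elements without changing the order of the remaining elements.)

5

Let dp[i] be the longest increasing subsequence ending at position i. Then dp = [1, 1, 2, 3, 2, 1, 3, 3, 4, 4, 5, 2, 3].
The maximum is 5; one witness is 1, 3, 6, 8, 10 at positions 2,5,7,10,11.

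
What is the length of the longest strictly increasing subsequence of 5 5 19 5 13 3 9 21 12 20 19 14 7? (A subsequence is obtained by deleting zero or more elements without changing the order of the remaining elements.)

4

Let dp[i] be the longest increasing subsequence ending at position i. Then dp = [1, 1, 2, 1, 2, 1, 2, 3, 3, 4, 4, 4, 2].
The maximum is 4; one witness is 5, 9, 12, 20 at positions 1,7,9,10.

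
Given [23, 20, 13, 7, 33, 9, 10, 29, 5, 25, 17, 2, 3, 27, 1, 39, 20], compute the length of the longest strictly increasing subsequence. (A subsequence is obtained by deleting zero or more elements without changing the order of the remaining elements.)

Scanning left to right, the best length ending at each element is: 23→1, 20→1, 13→1, 7→1, 33→2, 9→2, 10→3, 29→4, 5→1, 25→4, 17→4, 2→1, 3→2, 27→5, 1→1, 39→6, 20→5.
So the longest increasing subsequence has length 6, e.g. 7, 9, 10, 25, 27, 39.

6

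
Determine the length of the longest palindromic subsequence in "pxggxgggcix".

7

One longest palindromic subsequence is xgggggx (positions 2,3,4,6,7,8,11); it reads the same forward and backward, and the interval DP gives dp[1][11] = 7.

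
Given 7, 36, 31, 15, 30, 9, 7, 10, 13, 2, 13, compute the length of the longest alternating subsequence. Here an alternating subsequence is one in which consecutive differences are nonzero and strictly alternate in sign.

Track the best alternating length ending on an up-step vs a down-step at each position: up/down = 1/1, 2/1, 2/3, 2/3, 4/3, 2/5, 1/5, 6/5, 6/5, 1/7, 8/5.
The maximum over both is 8; one such subsequence is 7, 36, 15, 30, 9, 10, 2, 13.

8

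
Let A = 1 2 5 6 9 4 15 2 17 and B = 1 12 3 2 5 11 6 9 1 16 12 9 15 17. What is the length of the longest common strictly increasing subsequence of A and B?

7

A longest common strictly increasing subsequence is 1, 2, 5, 6, 9, 15, 17 (length 7); it appears in order in both A and B, and no longer such subsequence exists.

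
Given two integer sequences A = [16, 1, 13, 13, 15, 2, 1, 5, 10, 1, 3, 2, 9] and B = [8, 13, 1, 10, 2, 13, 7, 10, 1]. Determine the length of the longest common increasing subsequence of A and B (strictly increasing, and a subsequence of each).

3

For each value that appears in both, track the longest common increasing run ending there.
The best achievable length is 3; one witness is 1, 2, 10 (A-positions 2,6,9, B-positions 3,5,8).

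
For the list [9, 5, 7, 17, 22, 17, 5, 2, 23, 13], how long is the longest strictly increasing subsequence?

5

Let dp[i] be the longest increasing subsequence ending at position i. Then dp = [1, 1, 2, 3, 4, 3, 1, 1, 5, 3].
The maximum is 5; one witness is 5, 7, 17, 22, 23 at positions 2,3,4,5,9.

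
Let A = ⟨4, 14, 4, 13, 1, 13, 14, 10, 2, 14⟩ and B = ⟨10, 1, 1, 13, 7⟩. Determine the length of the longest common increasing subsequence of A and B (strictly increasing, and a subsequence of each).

2

For each value that appears in both, track the longest common increasing run ending there.
The best achievable length is 2; one witness is 1, 13 (A-positions 5,6, B-positions 2,4).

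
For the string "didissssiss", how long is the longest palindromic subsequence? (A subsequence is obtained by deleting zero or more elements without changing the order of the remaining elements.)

6

Using dp[i][j] = 2 + dp[i+1][j−1] if the ends match, else max(dp[i+1][j], dp[i][j−1]):
dp[1][11] = 6. A witness is ssssss at positions 5,6,7,8,10,11.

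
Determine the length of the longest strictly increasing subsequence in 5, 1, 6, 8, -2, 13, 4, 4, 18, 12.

5

Scanning left to right, the best length ending at each element is: 5→1, 1→1, 6→2, 8→3, -2→1, 13→4, 4→2, 4→2, 18→5, 12→4.
So the longest increasing subsequence has length 5, e.g. 5, 6, 8, 13, 18.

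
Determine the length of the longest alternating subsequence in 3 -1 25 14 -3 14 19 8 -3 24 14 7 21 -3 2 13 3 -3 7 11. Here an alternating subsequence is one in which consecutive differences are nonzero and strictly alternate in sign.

13

A longest alternating subsequence is 3, -1, 25, -3, 14, 8, 24, 14, 21, -3, 13, 3, 7 (positions 1,2,3,5,6,8,10,11,13,14,16,17,19); its 12 consecutive differences strictly alternate in sign, and length 13 is optimal.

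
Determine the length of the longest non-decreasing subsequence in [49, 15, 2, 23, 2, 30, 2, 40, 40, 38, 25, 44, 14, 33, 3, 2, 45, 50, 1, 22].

8

One longest non-decreasing subsequence is 15, 23, 30, 40, 40, 44, 45, 50 (positions 2,4,6,8,9,12,17,18), of length 8; no longer one exists.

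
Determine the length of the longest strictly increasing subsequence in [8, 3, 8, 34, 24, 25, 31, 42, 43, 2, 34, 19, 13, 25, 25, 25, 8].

7

Let dp[i] be the longest increasing subsequence ending at position i. Then dp = [1, 1, 2, 3, 3, 4, 5, 6, 7, 1, 6, 3, 3, 4, 4, 4, 2].
The maximum is 7; one witness is 3, 8, 24, 25, 31, 42, 43 at positions 2,3,5,6,7,8,9.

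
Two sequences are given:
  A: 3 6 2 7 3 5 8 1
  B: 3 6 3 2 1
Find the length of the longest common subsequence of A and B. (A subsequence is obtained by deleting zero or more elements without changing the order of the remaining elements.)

4

Backtracking the LCS table gives one alignment: 3 (A1,B1) → 6 (A2,B2) → 2 (A3,B4) → 1 (A8,B5).
So the longest common subsequence has length 4.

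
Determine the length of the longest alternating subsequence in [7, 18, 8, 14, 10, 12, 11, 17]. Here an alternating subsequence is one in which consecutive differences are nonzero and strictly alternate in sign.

8

A longest alternating subsequence is 7, 18, 8, 14, 10, 12, 11, 17 (positions 1,2,3,4,5,6,7,8); its 7 consecutive differences strictly alternate in sign, and length 8 is optimal.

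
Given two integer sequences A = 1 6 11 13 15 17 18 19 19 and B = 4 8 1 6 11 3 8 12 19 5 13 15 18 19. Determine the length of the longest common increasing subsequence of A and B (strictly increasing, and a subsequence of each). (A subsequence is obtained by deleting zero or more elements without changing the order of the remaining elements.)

For each value that appears in both, track the longest common increasing run ending there.
The best achievable length is 7; one witness is 1, 6, 11, 13, 15, 18, 19 (A-positions 1,2,3,4,5,7,8, B-positions 3,4,5,11,12,13,14).

7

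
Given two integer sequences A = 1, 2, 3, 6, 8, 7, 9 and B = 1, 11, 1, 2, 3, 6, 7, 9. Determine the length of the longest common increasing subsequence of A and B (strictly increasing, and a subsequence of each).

A longest common strictly increasing subsequence is 1, 2, 3, 6, 7, 9 (length 6); it appears in order in both A and B, and no longer such subsequence exists.

6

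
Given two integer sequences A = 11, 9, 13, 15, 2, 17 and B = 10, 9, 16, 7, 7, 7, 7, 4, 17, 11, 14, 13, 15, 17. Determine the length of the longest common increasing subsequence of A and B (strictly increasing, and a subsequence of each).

4

A longest common strictly increasing subsequence is 9, 13, 15, 17 (length 4); it appears in order in both A and B, and no longer such subsequence exists.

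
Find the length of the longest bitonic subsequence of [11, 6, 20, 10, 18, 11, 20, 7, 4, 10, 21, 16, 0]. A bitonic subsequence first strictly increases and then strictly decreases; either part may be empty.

7

One longest bitonic subsequence is 11, 20, 18, 11, 7, 4, 0 (positions 1,3,5,6,8,9,13): it rises to 20 then falls. Length 7 is optimal.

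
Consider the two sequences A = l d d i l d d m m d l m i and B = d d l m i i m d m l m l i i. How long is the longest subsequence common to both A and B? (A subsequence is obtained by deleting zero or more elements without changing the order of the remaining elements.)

A longest common subsequence is ddlmmdlmi (length 9); the LCS DP confirms no longer common subsequence exists.

9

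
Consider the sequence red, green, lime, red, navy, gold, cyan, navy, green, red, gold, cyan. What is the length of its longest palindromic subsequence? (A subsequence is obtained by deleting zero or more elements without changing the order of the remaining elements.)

Using dp[i][j] = 2 + dp[i+1][j−1] if the ends match, else max(dp[i+1][j], dp[i][j−1]):
dp[1][12] = 7. A witness is red green navy cyan navy green red at positions 1,2,5,7,8,9,10.

7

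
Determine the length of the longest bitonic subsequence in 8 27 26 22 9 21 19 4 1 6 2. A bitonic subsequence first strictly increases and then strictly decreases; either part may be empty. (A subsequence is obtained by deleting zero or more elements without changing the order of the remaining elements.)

Let inc[i] be the LIS ending at i and dec[i] the longest strictly decreasing subsequence starting at i. inc = [1, 2, 2, 2, 2, 3, 3, 1, 1, 2, 2], dec = [3, 7, 6, 5, 3, 4, 3, 2, 1, 2, 1].
max_i inc[i]+dec[i]−1 = 8, with one witness 8, 27, 26, 22, 21, 19, 6, 2.

8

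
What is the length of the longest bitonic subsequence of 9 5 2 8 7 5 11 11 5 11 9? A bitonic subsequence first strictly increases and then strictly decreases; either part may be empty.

One longest bitonic subsequence is 9, 8, 7, 5 (positions 1,4,5,9): it rises to 9 then falls. Length 4 is optimal.

4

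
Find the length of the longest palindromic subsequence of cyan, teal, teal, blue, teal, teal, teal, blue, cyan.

7

Using dp[i][j] = 2 + dp[i+1][j−1] if the ends match, else max(dp[i+1][j], dp[i][j−1]):
dp[1][9] = 7. A witness is cyan blue teal teal teal blue cyan at positions 1,4,5,6,7,8,9.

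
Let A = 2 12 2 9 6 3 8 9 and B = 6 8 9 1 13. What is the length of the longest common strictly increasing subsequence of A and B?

For each value that appears in both, track the longest common increasing run ending there.
The best achievable length is 3; one witness is 6, 8, 9 (A-positions 5,7,8, B-positions 1,2,3).

3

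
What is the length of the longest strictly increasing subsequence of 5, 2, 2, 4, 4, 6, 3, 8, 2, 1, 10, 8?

One longest increasing subsequence is 2, 4, 6, 8, 10 (positions 2,4,6,8,11), of length 5; no longer one exists.

5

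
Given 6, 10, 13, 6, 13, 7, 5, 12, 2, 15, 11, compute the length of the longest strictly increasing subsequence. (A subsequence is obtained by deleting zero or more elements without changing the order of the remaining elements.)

Scanning left to right, the best length ending at each element is: 6→1, 10→2, 13→3, 6→1, 13→3, 7→2, 5→1, 12→3, 2→1, 15→4, 11→3.
So the longest increasing subsequence has length 4, e.g. 6, 10, 13, 15.

4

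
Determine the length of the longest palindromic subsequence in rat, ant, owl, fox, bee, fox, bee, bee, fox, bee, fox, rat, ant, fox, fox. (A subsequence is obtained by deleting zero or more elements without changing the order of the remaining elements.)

10

One longest palindromic subsequence is ant fox bee fox bee bee fox bee fox ant (positions 2,4,5,6,7,8,9,10,11,13); it reads the same forward and backward, and the interval DP gives dp[1][15] = 10.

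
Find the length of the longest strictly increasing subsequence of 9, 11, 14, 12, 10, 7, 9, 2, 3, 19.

4

Scanning left to right, the best length ending at each element is: 9→1, 11→2, 14→3, 12→3, 10→2, 7→1, 9→2, 2→1, 3→2, 19→4.
So the longest increasing subsequence has length 4, e.g. 9, 11, 14, 19.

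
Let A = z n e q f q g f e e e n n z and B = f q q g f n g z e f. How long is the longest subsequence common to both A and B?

6

Backtracking the LCS table gives one alignment: q (A4,B2) → q (A6,B3) → g (A7,B4) → f (A8,B5) → n (A12,B6) → z (A14,B8).
So the longest common subsequence has length 6.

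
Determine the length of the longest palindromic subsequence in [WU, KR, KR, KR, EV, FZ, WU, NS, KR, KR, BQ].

5

Using dp[i][j] = 2 + dp[i+1][j−1] if the ends match, else max(dp[i+1][j], dp[i][j−1]):
dp[1][11] = 5. A witness is KR KR NS KR KR at positions 3,4,8,9,10.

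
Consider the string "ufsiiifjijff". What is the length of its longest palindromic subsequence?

One longest palindromic subsequence is ffjijff (positions 2,7,8,9,10,11,12); it reads the same forward and backward, and the interval DP gives dp[1][12] = 7.

7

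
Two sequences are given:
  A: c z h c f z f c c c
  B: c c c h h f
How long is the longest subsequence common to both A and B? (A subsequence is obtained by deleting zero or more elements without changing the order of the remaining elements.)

Backtracking the LCS table gives one alignment: c (A1,B3) → h (A3,B5) → f (A7,B6).
So the longest common subsequence has length 3.

3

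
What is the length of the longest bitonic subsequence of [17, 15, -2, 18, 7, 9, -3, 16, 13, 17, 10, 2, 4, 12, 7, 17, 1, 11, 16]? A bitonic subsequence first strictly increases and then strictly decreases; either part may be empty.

8

One longest bitonic subsequence is -2, 7, 9, 16, 13, 12, 7, 1 (positions 3,5,6,8,9,14,15,17): it rises to 16 then falls. Length 8 is optimal.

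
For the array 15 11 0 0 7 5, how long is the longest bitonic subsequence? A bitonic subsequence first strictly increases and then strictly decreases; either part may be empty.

4

One longest bitonic subsequence is 15, 11, 7, 5 (positions 1,2,5,6): it rises to 15 then falls. Length 4 is optimal.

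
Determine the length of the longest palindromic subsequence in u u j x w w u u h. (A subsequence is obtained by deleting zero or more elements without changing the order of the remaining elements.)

6

One longest palindromic subsequence is uuwwuu (positions 1,2,5,6,7,8); it reads the same forward and backward, and the interval DP gives dp[1][9] = 6.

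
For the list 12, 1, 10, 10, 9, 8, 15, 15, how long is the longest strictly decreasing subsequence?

4

Scanning left to right, the best length ending at each element is: 12→1, 1→2, 10→2, 10→2, 9→3, 8→4, 15→1, 15→1.
So the longest decreasing subsequence has length 4, e.g. 12, 10, 9, 8.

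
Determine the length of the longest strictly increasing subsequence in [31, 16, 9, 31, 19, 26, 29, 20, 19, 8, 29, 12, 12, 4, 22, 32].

5

One longest increasing subsequence is 16, 19, 26, 29, 32 (positions 2,5,6,7,16), of length 5; no longer one exists.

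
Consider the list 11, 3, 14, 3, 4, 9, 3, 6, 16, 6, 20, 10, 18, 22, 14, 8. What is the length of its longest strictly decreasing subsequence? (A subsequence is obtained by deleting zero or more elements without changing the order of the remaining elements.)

Let dp[i] be the longest decreasing subsequence ending at position i. Then dp = [1, 2, 1, 2, 2, 2, 3, 3, 1, 3, 1, 2, 2, 1, 3, 4].
The maximum is 4; one witness is 20, 18, 14, 8 at positions 11,13,15,16.

4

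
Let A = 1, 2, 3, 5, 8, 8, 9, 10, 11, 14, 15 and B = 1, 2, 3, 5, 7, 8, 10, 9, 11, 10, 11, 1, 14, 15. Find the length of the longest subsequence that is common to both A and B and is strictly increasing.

For each value that appears in both, track the longest common increasing run ending there.
The best achievable length is 10; one witness is 1, 2, 3, 5, 8, 9, 10, 11, 14, 15 (A-positions 1,2,3,4,5,7,8,9,10,11, B-positions 1,2,3,4,6,8,10,11,13,14).

10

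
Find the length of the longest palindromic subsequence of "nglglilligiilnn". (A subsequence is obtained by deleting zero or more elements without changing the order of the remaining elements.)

Using dp[i][j] = 2 + dp[i+1][j−1] if the ends match, else max(dp[i+1][j], dp[i][j−1]):
dp[1][15] = 10. A witness is nlgilligln at positions 1,3,4,6,7,8,9,10,13,15.

10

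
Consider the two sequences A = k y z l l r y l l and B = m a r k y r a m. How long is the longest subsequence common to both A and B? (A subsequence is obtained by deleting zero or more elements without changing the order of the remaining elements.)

3

Backtracking the LCS table gives one alignment: k (A1,B4) → y (A2,B5) → r (A6,B6).
So the longest common subsequence has length 3.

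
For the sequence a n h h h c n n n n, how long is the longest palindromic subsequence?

Using dp[i][j] = 2 + dp[i+1][j−1] if the ends match, else max(dp[i+1][j], dp[i][j−1]):
dp[1][10] = 5. A witness is nnnnn at positions 2,7,8,9,10.

5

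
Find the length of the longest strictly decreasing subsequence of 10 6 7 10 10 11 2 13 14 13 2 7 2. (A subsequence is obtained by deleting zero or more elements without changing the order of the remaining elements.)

Let dp[i] be the longest decreasing subsequence ending at position i. Then dp = [1, 2, 2, 1, 1, 1, 3, 1, 1, 2, 3, 3, 4].
The maximum is 4; one witness is 14, 13, 7, 2 at positions 9,10,12,13.

4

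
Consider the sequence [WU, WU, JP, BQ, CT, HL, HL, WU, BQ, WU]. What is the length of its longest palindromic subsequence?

One longest palindromic subsequence is WU BQ HL HL BQ WU (positions 1,4,6,7,9,10); it reads the same forward and backward, and the interval DP gives dp[1][10] = 6.

6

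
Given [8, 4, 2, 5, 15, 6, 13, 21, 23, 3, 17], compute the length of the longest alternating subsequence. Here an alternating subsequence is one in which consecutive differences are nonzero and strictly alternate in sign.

Track the best alternating length ending on an up-step vs a down-step at each position: up/down = 1/1, 1/2, 1/2, 3/2, 3/1, 3/4, 5/4, 5/1, 5/1, 3/6, 7/6.
The maximum over both is 7; one such subsequence is 8, 4, 15, 6, 13, 3, 17.

7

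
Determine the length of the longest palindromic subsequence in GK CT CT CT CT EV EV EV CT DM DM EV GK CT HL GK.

One longest palindromic subsequence is GK CT CT EV EV EV CT CT GK (positions 1,4,5,6,7,8,9,14,16); it reads the same forward and backward, and the interval DP gives dp[1][16] = 9.

9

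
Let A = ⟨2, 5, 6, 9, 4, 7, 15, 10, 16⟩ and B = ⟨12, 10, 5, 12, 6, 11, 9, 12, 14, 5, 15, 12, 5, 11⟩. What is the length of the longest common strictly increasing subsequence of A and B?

4

A longest common strictly increasing subsequence is 5, 6, 9, 15 (length 4); it appears in order in both A and B, and no longer such subsequence exists.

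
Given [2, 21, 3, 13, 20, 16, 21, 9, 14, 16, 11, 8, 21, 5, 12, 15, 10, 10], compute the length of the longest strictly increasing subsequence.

One longest increasing subsequence is 2, 3, 13, 14, 16, 21 (positions 1,3,4,9,10,13), of length 6; no longer one exists.

6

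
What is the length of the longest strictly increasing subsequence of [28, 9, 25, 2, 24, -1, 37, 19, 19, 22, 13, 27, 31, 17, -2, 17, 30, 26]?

One longest increasing subsequence is 9, 19, 22, 27, 31 (positions 2,8,10,12,13), of length 5; no longer one exists.

5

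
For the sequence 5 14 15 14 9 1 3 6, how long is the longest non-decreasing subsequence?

One longest non-decreasing subsequence is 5, 14, 15 (positions 1,2,3), of length 3; no longer one exists.

3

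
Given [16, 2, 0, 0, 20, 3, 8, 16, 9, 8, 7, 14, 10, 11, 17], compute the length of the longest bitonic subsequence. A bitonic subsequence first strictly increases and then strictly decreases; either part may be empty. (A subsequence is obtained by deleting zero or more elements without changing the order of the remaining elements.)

One longest bitonic subsequence is 2, 3, 8, 16, 9, 8, 7 (positions 2,6,7,8,9,10,11): it rises to 16 then falls. Length 7 is optimal.

7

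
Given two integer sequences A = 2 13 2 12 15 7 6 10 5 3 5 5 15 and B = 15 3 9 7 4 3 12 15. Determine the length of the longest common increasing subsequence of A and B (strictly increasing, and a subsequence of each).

For each value that appears in both, track the longest common increasing run ending there.
The best achievable length is 2; one witness is 12, 15 (A-positions 4,5, B-positions 7,8).

2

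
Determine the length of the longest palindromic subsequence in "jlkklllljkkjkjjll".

Using dp[i][j] = 2 + dp[i+1][j−1] if the ends match, else max(dp[i+1][j], dp[i][j−1]):
dp[1][17] = 10. A witness is lkkllllkkl at positions 2,3,4,5,6,7,8,11,13,17.

10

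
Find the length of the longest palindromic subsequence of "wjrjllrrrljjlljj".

11

Using dp[i][j] = 2 + dp[i+1][j−1] if the ends match, else max(dp[i+1][j], dp[i][j−1]):
dp[1][16] = 11. A witness is jjllrrrlljj at positions 2,4,5,6,7,8,9,13,14,15,16.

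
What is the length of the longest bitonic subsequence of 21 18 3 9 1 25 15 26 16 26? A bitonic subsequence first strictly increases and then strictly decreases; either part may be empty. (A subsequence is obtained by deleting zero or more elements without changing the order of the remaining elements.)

One longest bitonic subsequence is 3, 9, 25, 26, 16 (positions 3,4,6,8,9): it rises to 26 then falls. Length 5 is optimal.

5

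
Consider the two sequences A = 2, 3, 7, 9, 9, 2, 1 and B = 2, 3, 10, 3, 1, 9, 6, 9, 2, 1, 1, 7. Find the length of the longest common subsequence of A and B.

Backtracking the LCS table gives one alignment: 2 (A1,B1) → 3 (A2,B4) → 9 (A4,B6) → 9 (A5,B8) → 2 (A6,B9) → 1 (A7,B11).
So the longest common subsequence has length 6.

6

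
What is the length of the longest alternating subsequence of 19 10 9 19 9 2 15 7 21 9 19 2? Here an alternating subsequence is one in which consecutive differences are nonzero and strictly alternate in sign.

10

A longest alternating subsequence is 19, 10, 19, 9, 15, 7, 21, 9, 19, 2 (positions 1,2,4,5,7,8,9,10,11,12); its 9 consecutive differences strictly alternate in sign, and length 10 is optimal.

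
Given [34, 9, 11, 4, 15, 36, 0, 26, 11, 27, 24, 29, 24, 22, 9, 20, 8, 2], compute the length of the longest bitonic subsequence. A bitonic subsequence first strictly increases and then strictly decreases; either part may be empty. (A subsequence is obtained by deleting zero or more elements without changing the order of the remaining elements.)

11

Let inc[i] be the LIS ending at i and dec[i] the longest strictly decreasing subsequence starting at i. inc = [1, 1, 2, 1, 3, 4, 1, 4, 2, 5, 4, 6, 4, 4, 2, 4, 2, 2], dec = [7, 3, 4, 2, 5, 7, 1, 6, 4, 6, 5, 6, 5, 4, 3, 3, 2, 1].
max_i inc[i]+dec[i]−1 = 11, with one witness 9, 11, 15, 26, 27, 29, 24, 22, 20, 8, 2.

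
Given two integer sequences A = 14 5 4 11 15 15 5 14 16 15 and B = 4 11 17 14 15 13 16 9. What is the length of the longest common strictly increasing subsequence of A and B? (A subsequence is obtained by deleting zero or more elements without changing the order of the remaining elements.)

4

A longest common strictly increasing subsequence is 4, 11, 14, 15 (length 4); it appears in order in both A and B, and no longer such subsequence exists.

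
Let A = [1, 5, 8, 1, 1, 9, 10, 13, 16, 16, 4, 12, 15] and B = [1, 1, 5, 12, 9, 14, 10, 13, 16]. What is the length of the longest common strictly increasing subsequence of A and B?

6

For each value that appears in both, track the longest common increasing run ending there.
The best achievable length is 6; one witness is 1, 5, 9, 10, 13, 16 (A-positions 1,2,6,7,8,9, B-positions 1,3,5,7,8,9).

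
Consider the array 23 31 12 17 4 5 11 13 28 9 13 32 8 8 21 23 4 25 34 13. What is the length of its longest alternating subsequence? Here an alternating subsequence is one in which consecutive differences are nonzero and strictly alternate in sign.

13

Track the best alternating length ending on an up-step vs a down-step at each position: up/down = 1/1, 2/1, 1/3, 4/3, 1/5, 6/5, 6/5, 6/5, 6/3, 6/7, 8/7, 8/1, 6/9, 6/9, 10/9, 10/9, 1/11, 12/9, 12/1, 12/13.
The maximum over both is 13; one such subsequence is 23, 31, 12, 17, 4, 11, 9, 13, 8, 21, 4, 25, 13.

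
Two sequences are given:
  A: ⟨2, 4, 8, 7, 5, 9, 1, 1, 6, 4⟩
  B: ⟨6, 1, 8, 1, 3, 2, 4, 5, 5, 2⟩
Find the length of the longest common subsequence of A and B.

3

Backtracking the LCS table gives one alignment: 2 (A1,B6) → 4 (A2,B7) → 5 (A5,B9).
So the longest common subsequence has length 3.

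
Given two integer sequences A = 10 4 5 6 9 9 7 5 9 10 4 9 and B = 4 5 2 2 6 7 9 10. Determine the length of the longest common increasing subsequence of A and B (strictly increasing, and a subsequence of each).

A longest common strictly increasing subsequence is 4, 5, 6, 7, 9, 10 (length 6); it appears in order in both A and B, and no longer such subsequence exists.

6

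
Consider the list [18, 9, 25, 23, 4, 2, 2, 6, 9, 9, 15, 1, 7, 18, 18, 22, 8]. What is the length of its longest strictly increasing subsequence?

6

Let dp[i] be the longest increasing subsequence ending at position i. Then dp = [1, 1, 2, 2, 1, 1, 1, 2, 3, 3, 4, 1, 3, 5, 5, 6, 4].
The maximum is 6; one witness is 4, 6, 9, 15, 18, 22 at positions 5,8,9,11,14,16.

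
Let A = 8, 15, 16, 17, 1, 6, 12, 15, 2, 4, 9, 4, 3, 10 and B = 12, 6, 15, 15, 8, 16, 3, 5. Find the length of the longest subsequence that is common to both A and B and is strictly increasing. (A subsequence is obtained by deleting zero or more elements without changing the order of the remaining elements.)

For each value that appears in both, track the longest common increasing run ending there.
The best achievable length is 2; one witness is 12, 15 (A-positions 7,8, B-positions 1,3).

2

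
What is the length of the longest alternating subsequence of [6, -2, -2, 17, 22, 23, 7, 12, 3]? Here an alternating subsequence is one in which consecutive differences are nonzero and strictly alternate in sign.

6

Track the best alternating length ending on an up-step vs a down-step at each position: up/down = 1/1, 1/2, 1/2, 3/1, 3/1, 3/1, 3/4, 5/4, 3/6.
The maximum over both is 6; one such subsequence is 6, -2, 17, 7, 12, 3.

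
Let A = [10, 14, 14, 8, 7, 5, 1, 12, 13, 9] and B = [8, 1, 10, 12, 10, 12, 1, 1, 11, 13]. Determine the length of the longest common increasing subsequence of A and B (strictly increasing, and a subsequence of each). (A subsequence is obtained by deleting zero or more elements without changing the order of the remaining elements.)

3

For each value that appears in both, track the longest common increasing run ending there.
The best achievable length is 3; one witness is 8, 12, 13 (A-positions 4,8,9, B-positions 1,4,10).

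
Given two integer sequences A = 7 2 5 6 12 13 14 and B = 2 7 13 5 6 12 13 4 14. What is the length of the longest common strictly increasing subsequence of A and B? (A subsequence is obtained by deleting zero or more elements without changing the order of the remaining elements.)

6

A longest common strictly increasing subsequence is 2, 5, 6, 12, 13, 14 (length 6); it appears in order in both A and B, and no longer such subsequence exists.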